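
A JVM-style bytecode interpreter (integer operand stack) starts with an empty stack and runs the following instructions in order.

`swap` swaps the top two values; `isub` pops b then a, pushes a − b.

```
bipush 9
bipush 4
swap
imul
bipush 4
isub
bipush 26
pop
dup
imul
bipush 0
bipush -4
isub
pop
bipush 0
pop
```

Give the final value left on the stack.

bipush 9  : [9]
bipush 4  : [9, 4]
swap      : [4, 9]
imul      : [36]
bipush 4  : [36, 4]
isub      : [32]
bipush 26 : [32, 26]
pop       : [32]
dup       : [32, 32]
imul      : [1024]
bipush 0  : [1024, 0]
bipush -4 : [1024, 0, -4]
isub      : [1024, 4]
pop       : [1024]
bipush 0  : [1024, 0]
pop       : [1024]

1024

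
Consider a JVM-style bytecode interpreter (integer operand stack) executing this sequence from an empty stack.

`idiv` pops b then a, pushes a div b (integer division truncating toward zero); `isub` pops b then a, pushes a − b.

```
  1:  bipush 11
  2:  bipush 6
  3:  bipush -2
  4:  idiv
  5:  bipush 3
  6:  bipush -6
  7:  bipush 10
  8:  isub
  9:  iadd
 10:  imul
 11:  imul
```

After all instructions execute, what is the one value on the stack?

bipush 11 : [11]
bipush 6  : [11, 6]
bipush -2 : [11, 6, -2]
idiv      : [11, -3]
bipush 3  : [11, -3, 3]
bipush -6 : [11, -3, 3, -6]
bipush 10 : [11, -3, 3, -6, 10]
isub      : [11, -3, 3, -16]
iadd      : [11, -3, -13]
imul      : [11, 39]
imul      : [429]

429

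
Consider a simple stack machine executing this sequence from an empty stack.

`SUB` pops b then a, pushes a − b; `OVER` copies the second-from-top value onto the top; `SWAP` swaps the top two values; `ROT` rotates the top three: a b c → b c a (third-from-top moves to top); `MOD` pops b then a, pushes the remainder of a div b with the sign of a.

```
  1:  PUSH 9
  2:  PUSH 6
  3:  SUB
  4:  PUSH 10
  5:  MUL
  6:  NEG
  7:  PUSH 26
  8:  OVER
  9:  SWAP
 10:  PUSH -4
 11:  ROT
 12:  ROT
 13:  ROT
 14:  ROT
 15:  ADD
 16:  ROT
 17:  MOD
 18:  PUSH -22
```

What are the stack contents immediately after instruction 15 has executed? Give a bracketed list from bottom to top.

PUSH 9  -> [9]
PUSH 6  -> [9, 6]
SUB     -> [3]
PUSH 10 -> [3, 10]
MUL     -> [30]
NEG     -> [-30]
PUSH 26 -> [-30, 26]
OVER    -> [-30, 26, -30]
SWAP    -> [-30, -30, 26]
PUSH -4 -> [-30, -30, 26, -4]
ROT     -> [-30, 26, -4, -30]
ROT     -> [-30, -4, -30, 26]
ROT     -> [-30, -30, 26, -4]
ROT     -> [-30, 26, -4, -30]
ADD     -> [-30, 26, -34]

[-30, 26, -34]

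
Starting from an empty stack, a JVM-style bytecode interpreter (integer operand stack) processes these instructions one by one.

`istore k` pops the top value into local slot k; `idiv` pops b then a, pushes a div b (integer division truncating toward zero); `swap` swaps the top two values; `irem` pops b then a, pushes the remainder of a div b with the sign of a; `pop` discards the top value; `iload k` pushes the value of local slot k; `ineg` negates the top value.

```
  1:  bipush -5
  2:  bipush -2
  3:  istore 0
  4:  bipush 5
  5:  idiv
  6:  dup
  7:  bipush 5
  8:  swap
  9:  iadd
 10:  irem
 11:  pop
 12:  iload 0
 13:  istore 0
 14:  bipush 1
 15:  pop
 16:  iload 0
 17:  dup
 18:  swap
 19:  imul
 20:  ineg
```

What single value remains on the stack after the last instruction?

-4

bipush -5  -5
bipush -2  -5 -2
istore 0   -5
bipush 5   -5 5
idiv       -1
dup        -1 -1
bipush 5   -1 -1 5
swap       -1 5 -1
iadd       -1 4
irem       -1
pop        (empty)
iload 0    -2
istore 0   (empty)
bipush 1   1
pop        (empty)
iload 0    -2
dup        -2 -2
swap       -2 -2
imul       4
ineg       -4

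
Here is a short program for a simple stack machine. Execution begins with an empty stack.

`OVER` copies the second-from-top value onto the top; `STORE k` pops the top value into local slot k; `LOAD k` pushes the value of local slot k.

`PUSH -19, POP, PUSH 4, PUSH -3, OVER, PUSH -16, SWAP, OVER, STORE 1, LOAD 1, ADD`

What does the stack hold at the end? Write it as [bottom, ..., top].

PUSH -19 → [-19]
POP      → []
PUSH 4   → [4]
PUSH -3  → [4, -3]
OVER     → [4, -3, 4]
PUSH -16 → [4, -3, 4, -16]
SWAP     → [4, -3, -16, 4]
OVER     → [4, -3, -16, 4, -16]
STORE 1  → [4, -3, -16, 4]
LOAD 1   → [4, -3, -16, 4, -16]
ADD      → [4, -3, -16, -12]

[4, -3, -16, -12]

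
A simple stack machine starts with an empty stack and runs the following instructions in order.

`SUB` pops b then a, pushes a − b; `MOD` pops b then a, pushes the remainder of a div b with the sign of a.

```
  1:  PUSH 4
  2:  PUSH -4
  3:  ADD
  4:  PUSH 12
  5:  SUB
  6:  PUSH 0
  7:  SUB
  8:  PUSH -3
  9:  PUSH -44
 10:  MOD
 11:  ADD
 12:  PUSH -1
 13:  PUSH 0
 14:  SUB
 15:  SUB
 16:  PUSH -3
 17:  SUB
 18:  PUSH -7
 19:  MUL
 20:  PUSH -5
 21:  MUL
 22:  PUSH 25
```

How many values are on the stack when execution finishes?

PUSH 4   : 4
PUSH -4  : 4 -4
ADD      : 0
PUSH 12  : 0 12
SUB      : -12
PUSH 0   : -12 0
SUB      : -12
PUSH -3  : -12 -3
PUSH -44 : -12 -3 -44
MOD      : -12 -3
ADD      : -15
PUSH -1  : -15 -1
PUSH 0   : -15 -1 0
SUB      : -15 -1
SUB      : -14
PUSH -3  : -14 -3
SUB      : -11
PUSH -7  : -11 -7
MUL      : 77
PUSH -5  : 77 -5
MUL      : -385
PUSH 25  : -385 25

2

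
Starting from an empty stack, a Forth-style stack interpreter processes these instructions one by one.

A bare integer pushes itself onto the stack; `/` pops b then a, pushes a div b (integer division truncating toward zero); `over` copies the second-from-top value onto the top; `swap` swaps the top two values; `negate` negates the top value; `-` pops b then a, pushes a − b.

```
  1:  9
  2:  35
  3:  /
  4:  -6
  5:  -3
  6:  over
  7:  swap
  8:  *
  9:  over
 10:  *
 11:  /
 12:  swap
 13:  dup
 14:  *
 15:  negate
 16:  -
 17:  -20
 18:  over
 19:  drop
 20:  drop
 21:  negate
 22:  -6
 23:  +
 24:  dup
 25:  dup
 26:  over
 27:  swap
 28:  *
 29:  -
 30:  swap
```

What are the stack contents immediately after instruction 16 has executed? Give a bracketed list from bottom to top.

[0]

9      -> [9]
35     -> [9, 35]
/      -> [0]
-6     -> [0, -6]
-3     -> [0, -6, -3]
over   -> [0, -6, -3, -6]
swap   -> [0, -6, -6, -3]
*      -> [0, -6, 18]
over   -> [0, -6, 18, -6]
*      -> [0, -6, -108]
/      -> [0, 0]
swap   -> [0, 0]
dup    -> [0, 0, 0]
*      -> [0, 0]
negate -> [0, 0]
-      -> [0]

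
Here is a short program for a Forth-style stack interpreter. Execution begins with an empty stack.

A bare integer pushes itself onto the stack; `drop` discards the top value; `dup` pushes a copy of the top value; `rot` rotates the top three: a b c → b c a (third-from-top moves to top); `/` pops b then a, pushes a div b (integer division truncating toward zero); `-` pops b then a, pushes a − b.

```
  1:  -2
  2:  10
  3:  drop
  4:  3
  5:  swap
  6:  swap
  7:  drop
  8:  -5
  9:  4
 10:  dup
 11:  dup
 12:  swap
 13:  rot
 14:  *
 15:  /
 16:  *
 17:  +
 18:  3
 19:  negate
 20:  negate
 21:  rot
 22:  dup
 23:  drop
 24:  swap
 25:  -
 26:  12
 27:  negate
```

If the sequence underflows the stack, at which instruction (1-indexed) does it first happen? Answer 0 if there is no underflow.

-2      [-2]
10      [-2, 10]
drop    [-2]
3       [-2, 3]
swap    [3, -2]
swap    [-2, 3]
drop    [-2]
-5      [-2, -5]
4       [-2, -5, 4]
dup     [-2, -5, 4, 4]
dup     [-2, -5, 4, 4, 4]
swap    [-2, -5, 4, 4, 4]
rot     [-2, -5, 4, 4, 4]
*       [-2, -5, 4, 16]
/       [-2, -5, 0]
*       [-2, 0]
+       [-2]
3       [-2, 3]
negate  [-2, -3]
negate  [-2, 3]
rot  — needs 3 operands, stack has 2 → underflow

21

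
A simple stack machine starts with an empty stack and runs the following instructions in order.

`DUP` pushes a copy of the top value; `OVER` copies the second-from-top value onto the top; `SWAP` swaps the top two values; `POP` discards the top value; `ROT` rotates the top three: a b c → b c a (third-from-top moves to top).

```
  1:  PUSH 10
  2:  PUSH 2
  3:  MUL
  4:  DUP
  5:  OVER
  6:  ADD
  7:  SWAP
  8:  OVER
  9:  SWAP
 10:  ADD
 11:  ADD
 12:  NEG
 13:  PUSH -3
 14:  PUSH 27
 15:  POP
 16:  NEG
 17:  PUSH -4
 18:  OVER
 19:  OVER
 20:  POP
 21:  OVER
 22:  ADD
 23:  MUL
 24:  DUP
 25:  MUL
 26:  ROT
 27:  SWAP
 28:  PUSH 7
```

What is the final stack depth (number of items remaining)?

PUSH 10 → 10
PUSH 2  → 10 2
MUL     → 20
DUP     → 20 20
OVER    → 20 20 20
ADD     → 20 40
SWAP    → 40 20
OVER    → 40 20 40
SWAP    → 40 40 20
ADD     → 40 60
ADD     → 100
NEG     → -100
PUSH -3 → -100 -3
PUSH 27 → -100 -3 27
POP     → -100 -3
NEG     → -100 3
PUSH -4 → -100 3 -4
OVER    → -100 3 -4 3
OVER    → -100 3 -4 3 -4
POP     → -100 3 -4 3
OVER    → -100 3 -4 3 -4
ADD     → -100 3 -4 -1
MUL     → -100 3 4
DUP     → -100 3 4 4
MUL     → -100 3 16
ROT     → 3 16 -100
SWAP    → 3 -100 16
PUSH 7  → 3 -100 16 7

4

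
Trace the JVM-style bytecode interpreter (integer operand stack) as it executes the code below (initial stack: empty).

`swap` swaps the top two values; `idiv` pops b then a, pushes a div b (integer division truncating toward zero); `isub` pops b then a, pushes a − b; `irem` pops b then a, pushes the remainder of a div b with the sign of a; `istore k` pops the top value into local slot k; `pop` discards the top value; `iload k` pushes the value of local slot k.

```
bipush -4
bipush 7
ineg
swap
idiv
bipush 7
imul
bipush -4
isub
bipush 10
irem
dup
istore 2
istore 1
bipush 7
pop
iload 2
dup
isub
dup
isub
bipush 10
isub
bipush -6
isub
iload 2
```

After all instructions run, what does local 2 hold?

1

bipush -4  [-4]
bipush 7   [-4, 7]
ineg       [-4, -7]
swap       [-7, -4]
idiv       [1]
bipush 7   [1, 7]
imul       [7]
bipush -4  [7, -4]
isub       [11]
bipush 10  [11, 10]
irem       [1]
dup        [1, 1]
istore 2   [1]
istore 1   []
bipush 7   [7]
pop        []
iload 2    [1]
dup        [1, 1]
isub       [0]
dup        [0, 0]
isub       [0]
bipush 10  [0, 10]
isub       [-10]
bipush -6  [-10, -6]
isub       [-4]
iload 2    [-4, 1]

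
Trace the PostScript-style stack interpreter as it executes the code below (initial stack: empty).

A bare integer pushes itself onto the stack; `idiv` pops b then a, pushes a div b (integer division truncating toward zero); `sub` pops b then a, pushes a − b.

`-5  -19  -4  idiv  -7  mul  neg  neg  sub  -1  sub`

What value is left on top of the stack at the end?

-5    [-5]
-19   [-5, -19]
-4    [-5, -19, -4]
idiv  [-5, 4]
-7    [-5, 4, -7]
mul   [-5, -28]
neg   [-5, 28]
neg   [-5, -28]
sub   [23]
-1    [23, -1]
sub   [24]

24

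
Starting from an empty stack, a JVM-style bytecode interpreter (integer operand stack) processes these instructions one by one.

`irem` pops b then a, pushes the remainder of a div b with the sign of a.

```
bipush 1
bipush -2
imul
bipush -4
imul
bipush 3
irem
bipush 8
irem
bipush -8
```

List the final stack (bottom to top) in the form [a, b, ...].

[2, -8]

bipush 1  → [1]
bipush -2 → [1, -2]
imul      → [-2]
bipush -4 → [-2, -4]
imul      → [8]
bipush 3  → [8, 3]
irem      → [2]
bipush 8  → [2, 8]
irem      → [2]
bipush -8 → [2, -8]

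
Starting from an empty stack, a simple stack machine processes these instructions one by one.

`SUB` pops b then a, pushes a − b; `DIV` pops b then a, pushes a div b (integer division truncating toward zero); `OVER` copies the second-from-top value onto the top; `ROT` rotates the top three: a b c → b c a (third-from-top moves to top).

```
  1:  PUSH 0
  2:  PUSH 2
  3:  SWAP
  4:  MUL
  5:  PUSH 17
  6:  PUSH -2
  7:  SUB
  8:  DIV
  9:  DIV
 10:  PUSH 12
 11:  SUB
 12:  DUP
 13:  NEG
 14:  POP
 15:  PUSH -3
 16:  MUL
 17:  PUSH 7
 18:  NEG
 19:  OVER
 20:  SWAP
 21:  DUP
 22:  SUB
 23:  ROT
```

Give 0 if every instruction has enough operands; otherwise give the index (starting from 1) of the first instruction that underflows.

PUSH 0  -> [0]
PUSH 2  -> [0, 2]
SWAP    -> [2, 0]
MUL     -> [0]
PUSH 17 -> [0, 17]
PUSH -2 -> [0, 17, -2]
SUB     -> [0, 19]
DIV     -> [0]
DIV  — needs 2 operands, stack has 1 → underflow

9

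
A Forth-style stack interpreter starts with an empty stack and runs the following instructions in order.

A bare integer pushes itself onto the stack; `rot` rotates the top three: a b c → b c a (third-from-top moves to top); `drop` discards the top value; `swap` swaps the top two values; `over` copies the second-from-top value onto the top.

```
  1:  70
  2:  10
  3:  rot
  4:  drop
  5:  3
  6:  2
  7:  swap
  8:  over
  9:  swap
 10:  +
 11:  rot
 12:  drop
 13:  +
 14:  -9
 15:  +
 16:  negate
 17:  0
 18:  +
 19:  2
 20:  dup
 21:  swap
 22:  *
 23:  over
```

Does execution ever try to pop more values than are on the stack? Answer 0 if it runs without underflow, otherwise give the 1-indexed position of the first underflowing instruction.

3

70  [70]
10  [70, 10]
rot  — needs 3 operands, stack has 2 → underflow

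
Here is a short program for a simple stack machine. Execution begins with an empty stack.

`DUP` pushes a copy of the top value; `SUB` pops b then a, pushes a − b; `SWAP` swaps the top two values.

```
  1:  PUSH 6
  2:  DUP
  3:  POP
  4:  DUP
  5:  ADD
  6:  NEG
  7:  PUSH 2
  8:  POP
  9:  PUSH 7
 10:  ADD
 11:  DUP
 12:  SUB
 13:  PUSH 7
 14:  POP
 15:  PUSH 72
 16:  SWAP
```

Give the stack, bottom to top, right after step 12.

[0]

PUSH 6  6
DUP     6 6
POP     6
DUP     6 6
ADD     12
NEG     -12
PUSH 2  -12 2
POP     -12
PUSH 7  -12 7
ADD     -5
DUP     -5 -5
SUB     0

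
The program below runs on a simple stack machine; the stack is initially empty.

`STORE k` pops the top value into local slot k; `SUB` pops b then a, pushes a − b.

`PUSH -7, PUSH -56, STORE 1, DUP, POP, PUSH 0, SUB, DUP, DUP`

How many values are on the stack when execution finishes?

PUSH -7  → [-7]
PUSH -56 → [-7, -56]
STORE 1  → [-7]
DUP      → [-7, -7]
POP      → [-7]
PUSH 0   → [-7, 0]
SUB      → [-7]
DUP      → [-7, -7]
DUP      → [-7, -7, -7]

3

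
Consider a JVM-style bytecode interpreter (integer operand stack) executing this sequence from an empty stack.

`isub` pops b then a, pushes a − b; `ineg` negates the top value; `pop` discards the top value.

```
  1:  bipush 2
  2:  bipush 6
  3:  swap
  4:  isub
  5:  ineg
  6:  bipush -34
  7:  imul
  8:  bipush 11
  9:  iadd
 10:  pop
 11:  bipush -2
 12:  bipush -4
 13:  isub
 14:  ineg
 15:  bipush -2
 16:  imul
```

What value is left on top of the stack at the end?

bipush 2   : [2]
bipush 6   : [2, 6]
swap       : [6, 2]
isub       : [4]
ineg       : [-4]
bipush -34 : [-4, -34]
imul       : [136]
bipush 11  : [136, 11]
iadd       : [147]
pop        : []
bipush -2  : [-2]
bipush -4  : [-2, -4]
isub       : [2]
ineg       : [-2]
bipush -2  : [-2, -2]
imul       : [4]

4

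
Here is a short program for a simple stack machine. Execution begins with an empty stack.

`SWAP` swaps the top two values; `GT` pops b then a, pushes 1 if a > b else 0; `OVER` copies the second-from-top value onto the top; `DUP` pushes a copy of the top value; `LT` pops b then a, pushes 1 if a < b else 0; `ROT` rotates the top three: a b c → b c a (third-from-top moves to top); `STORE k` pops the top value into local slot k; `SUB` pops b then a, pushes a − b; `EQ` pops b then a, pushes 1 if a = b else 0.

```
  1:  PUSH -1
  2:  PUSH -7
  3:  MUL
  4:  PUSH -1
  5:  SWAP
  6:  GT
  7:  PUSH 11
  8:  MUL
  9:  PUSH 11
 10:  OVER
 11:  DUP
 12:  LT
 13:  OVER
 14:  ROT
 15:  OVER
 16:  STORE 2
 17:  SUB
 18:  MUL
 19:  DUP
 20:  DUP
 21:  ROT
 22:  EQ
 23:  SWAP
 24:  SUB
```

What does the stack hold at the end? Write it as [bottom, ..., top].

[0, 1]

PUSH -1 -> -1
PUSH -7 -> -1 -7
MUL     -> 7
PUSH -1 -> 7 -1
SWAP    -> -1 7
GT      -> 0
PUSH 11 -> 0 11
MUL     -> 0
PUSH 11 -> 0 11
OVER    -> 0 11 0
DUP     -> 0 11 0 0
LT      -> 0 11 0
OVER    -> 0 11 0 11
ROT     -> 0 0 11 11
OVER    -> 0 0 11 11 11
STORE 2 -> 0 0 11 11
SUB     -> 0 0 0
MUL     -> 0 0
DUP     -> 0 0 0
DUP     -> 0 0 0 0
ROT     -> 0 0 0 0
EQ      -> 0 0 1
SWAP    -> 0 1 0
SUB     -> 0 1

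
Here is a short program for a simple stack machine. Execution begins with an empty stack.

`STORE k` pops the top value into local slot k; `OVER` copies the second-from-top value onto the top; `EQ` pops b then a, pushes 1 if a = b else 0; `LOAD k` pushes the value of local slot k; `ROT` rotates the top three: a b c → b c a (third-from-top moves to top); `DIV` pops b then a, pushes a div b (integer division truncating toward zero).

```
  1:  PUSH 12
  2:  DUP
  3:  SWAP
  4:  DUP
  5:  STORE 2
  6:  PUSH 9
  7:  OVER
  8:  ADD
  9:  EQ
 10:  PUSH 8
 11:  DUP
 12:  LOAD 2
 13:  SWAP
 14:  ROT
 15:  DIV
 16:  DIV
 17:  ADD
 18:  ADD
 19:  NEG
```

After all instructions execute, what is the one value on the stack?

PUSH 12 : [12]
DUP     : [12, 12]
SWAP    : [12, 12]
DUP     : [12, 12, 12]
STORE 2 : [12, 12]
PUSH 9  : [12, 12, 9]
OVER    : [12, 12, 9, 12]
ADD     : [12, 12, 21]
EQ      : [12, 0]
PUSH 8  : [12, 0, 8]
DUP     : [12, 0, 8, 8]
LOAD 2  : [12, 0, 8, 8, 12]
SWAP    : [12, 0, 8, 12, 8]
ROT     : [12, 0, 12, 8, 8]
DIV     : [12, 0, 12, 1]
DIV     : [12, 0, 12]
ADD     : [12, 12]
ADD     : [24]
NEG     : [-24]

-24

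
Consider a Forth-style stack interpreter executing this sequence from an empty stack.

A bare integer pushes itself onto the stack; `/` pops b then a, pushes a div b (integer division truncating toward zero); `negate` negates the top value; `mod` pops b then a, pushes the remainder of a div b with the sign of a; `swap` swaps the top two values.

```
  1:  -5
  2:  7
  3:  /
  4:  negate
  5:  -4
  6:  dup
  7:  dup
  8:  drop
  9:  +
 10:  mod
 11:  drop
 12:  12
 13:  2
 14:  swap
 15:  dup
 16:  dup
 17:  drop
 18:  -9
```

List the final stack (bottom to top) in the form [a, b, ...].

[2, 12, 12, -9]

-5     -> -5
7      -> -5 7
/      -> 0
negate -> 0
-4     -> 0 -4
dup    -> 0 -4 -4
dup    -> 0 -4 -4 -4
drop   -> 0 -4 -4
+      -> 0 -8
mod    -> 0
drop   -> (empty)
12     -> 12
2      -> 12 2
swap   -> 2 12
dup    -> 2 12 12
dup    -> 2 12 12 12
drop   -> 2 12 12
-9     -> 2 12 12 -9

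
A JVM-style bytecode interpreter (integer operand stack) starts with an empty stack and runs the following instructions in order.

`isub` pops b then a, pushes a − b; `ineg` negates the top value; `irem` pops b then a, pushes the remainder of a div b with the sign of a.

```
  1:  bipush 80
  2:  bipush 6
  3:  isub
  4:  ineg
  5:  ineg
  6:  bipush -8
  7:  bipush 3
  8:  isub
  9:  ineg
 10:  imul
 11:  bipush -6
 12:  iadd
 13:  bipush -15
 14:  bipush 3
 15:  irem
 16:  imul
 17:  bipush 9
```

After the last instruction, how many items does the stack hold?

2

bipush 80  → 80
bipush 6   → 80 6
isub       → 74
ineg       → -74
ineg       → 74
bipush -8  → 74 -8
bipush 3   → 74 -8 3
isub       → 74 -11
ineg       → 74 11
imul       → 814
bipush -6  → 814 -6
iadd       → 808
bipush -15 → 808 -15
bipush 3   → 808 -15 3
irem       → 808 0
imul       → 0
bipush 9   → 0 9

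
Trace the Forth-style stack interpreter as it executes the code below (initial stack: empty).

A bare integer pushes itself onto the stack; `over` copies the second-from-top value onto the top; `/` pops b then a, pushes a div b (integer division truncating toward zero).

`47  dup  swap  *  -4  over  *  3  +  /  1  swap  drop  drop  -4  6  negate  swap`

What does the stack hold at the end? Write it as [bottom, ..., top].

47     : 47
dup    : 47 47
swap   : 47 47
*      : 2209
-4     : 2209 -4
over   : 2209 -4 2209
*      : 2209 -8836
3      : 2209 -8836 3
+      : 2209 -8833
/      : 0
1      : 0 1
swap   : 1 0
drop   : 1
drop   : (empty)
-4     : -4
6      : -4 6
negate : -4 -6
swap   : -6 -4

[-6, -4]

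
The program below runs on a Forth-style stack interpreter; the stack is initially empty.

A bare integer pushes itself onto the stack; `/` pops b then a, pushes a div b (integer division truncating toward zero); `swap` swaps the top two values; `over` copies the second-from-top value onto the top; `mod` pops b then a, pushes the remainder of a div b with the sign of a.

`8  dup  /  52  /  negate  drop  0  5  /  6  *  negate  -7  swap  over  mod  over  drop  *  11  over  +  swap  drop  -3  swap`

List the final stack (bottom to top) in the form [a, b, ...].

8      → [8]
dup    → [8, 8]
/      → [1]
52     → [1, 52]
/      → [0]
negate → [0]
drop   → []
0      → [0]
5      → [0, 5]
/      → [0]
6      → [0, 6]
*      → [0]
negate → [0]
-7     → [0, -7]
swap   → [-7, 0]
over   → [-7, 0, -7]
mod    → [-7, 0]
over   → [-7, 0, -7]
drop   → [-7, 0]
*      → [0]
11     → [0, 11]
over   → [0, 11, 0]
+      → [0, 11]
swap   → [11, 0]
drop   → [11]
-3     → [11, -3]
swap   → [-3, 11]

[-3, 11]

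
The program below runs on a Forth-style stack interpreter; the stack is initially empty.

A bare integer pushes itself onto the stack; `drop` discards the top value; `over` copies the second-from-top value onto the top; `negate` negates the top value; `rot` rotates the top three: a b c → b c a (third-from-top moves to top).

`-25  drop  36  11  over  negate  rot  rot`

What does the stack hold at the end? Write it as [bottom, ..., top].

-25    -> [-25]
drop   -> []
36     -> [36]
11     -> [36, 11]
over   -> [36, 11, 36]
negate -> [36, 11, -36]
rot    -> [11, -36, 36]
rot    -> [-36, 36, 11]

[-36, 36, 11]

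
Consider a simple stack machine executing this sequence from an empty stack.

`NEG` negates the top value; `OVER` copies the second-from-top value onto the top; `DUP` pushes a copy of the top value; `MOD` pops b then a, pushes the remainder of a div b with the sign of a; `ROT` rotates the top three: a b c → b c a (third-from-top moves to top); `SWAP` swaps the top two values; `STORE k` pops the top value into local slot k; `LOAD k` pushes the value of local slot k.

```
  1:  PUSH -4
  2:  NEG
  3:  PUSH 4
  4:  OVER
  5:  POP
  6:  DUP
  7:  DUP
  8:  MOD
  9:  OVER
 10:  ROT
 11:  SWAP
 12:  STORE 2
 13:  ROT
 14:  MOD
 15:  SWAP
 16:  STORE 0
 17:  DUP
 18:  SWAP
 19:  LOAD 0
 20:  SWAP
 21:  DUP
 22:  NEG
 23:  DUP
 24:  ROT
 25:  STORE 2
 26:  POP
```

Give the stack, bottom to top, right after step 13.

PUSH -4  [-4]
NEG      [4]
PUSH 4   [4, 4]
OVER     [4, 4, 4]
POP      [4, 4]
DUP      [4, 4, 4]
DUP      [4, 4, 4, 4]
MOD      [4, 4, 0]
OVER     [4, 4, 0, 4]
ROT      [4, 0, 4, 4]
SWAP     [4, 0, 4, 4]
STORE 2  [4, 0, 4]
ROT      [0, 4, 4]

[0, 4, 4]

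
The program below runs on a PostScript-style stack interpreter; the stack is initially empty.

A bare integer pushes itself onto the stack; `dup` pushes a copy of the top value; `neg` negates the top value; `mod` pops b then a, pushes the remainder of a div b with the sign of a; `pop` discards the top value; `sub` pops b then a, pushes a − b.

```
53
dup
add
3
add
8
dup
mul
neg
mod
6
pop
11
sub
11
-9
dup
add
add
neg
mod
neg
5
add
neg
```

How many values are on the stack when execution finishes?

1

53  : [53]
dup : [53, 53]
add : [106]
3   : [106, 3]
add : [109]
8   : [109, 8]
dup : [109, 8, 8]
mul : [109, 64]
neg : [109, -64]
mod : [45]
6   : [45, 6]
pop : [45]
11  : [45, 11]
sub : [34]
11  : [34, 11]
-9  : [34, 11, -9]
dup : [34, 11, -9, -9]
add : [34, 11, -18]
add : [34, -7]
neg : [34, 7]
mod : [6]
neg : [-6]
5   : [-6, 5]
add : [-1]
neg : [1]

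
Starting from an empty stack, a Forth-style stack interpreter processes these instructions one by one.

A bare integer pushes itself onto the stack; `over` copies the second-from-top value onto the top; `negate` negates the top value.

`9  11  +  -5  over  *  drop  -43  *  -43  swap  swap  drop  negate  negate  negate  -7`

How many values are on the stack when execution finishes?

2

9      → 9
11     → 9 11
+      → 20
-5     → 20 -5
over   → 20 -5 20
*      → 20 -100
drop   → 20
-43    → 20 -43
*      → -860
-43    → -860 -43
swap   → -43 -860
swap   → -860 -43
drop   → -860
negate → 860
negate → -860
negate → 860
-7     → 860 -7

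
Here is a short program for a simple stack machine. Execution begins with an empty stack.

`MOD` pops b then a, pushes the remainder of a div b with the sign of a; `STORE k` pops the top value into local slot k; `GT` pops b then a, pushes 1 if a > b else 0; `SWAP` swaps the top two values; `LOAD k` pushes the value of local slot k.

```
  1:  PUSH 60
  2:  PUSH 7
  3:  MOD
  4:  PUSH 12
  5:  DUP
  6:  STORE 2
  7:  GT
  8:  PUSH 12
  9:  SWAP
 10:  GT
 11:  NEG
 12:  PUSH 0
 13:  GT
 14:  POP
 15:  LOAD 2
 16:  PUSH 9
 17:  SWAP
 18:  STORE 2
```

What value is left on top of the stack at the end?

9

PUSH 60 -> [60]
PUSH 7  -> [60, 7]
MOD     -> [4]
PUSH 12 -> [4, 12]
DUP     -> [4, 12, 12]
STORE 2 -> [4, 12]
GT      -> [0]
PUSH 12 -> [0, 12]
SWAP    -> [12, 0]
GT      -> [1]
NEG     -> [-1]
PUSH 0  -> [-1, 0]
GT      -> [0]
POP     -> []
LOAD 2  -> [12]
PUSH 9  -> [12, 9]
SWAP    -> [9, 12]
STORE 2 -> [9]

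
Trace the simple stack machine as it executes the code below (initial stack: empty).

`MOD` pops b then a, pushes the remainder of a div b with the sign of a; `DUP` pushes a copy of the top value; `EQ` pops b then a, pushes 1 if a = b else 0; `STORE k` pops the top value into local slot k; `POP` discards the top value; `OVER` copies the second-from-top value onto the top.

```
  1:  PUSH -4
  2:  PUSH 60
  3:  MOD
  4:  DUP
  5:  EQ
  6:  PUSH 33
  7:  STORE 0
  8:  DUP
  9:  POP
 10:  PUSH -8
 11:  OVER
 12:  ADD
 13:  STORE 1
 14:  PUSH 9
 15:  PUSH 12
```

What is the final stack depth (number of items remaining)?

PUSH -4 : -4
PUSH 60 : -4 60
MOD     : -4
DUP     : -4 -4
EQ      : 1
PUSH 33 : 1 33
STORE 0 : 1
DUP     : 1 1
POP     : 1
PUSH -8 : 1 -8
OVER    : 1 -8 1
ADD     : 1 -7
STORE 1 : 1
PUSH 9  : 1 9
PUSH 12 : 1 9 12

3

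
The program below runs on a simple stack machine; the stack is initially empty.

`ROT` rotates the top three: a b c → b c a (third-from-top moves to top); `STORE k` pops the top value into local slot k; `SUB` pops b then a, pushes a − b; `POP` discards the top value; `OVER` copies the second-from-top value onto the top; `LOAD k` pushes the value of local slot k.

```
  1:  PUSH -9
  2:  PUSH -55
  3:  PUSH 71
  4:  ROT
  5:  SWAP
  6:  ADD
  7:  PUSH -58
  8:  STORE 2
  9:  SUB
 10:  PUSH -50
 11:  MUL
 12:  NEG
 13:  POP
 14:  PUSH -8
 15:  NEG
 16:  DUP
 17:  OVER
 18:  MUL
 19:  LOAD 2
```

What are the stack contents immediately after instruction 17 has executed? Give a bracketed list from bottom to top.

[8, 8, 8]

PUSH -9  -> [-9]
PUSH -55 -> [-9, -55]
PUSH 71  -> [-9, -55, 71]
ROT      -> [-55, 71, -9]
SWAP     -> [-55, -9, 71]
ADD      -> [-55, 62]
PUSH -58 -> [-55, 62, -58]
STORE 2  -> [-55, 62]
SUB      -> [-117]
PUSH -50 -> [-117, -50]
MUL      -> [5850]
NEG      -> [-5850]
POP      -> []
PUSH -8  -> [-8]
NEG      -> [8]
DUP      -> [8, 8]
OVER     -> [8, 8, 8]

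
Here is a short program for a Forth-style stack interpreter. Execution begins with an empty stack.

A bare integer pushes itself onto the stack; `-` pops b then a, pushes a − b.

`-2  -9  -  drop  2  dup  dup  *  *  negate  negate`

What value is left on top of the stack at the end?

-2     → [-2]
-9     → [-2, -9]
-      → [7]
drop   → []
2      → [2]
dup    → [2, 2]
dup    → [2, 2, 2]
*      → [2, 4]
*      → [8]
negate → [-8]
negate → [8]

8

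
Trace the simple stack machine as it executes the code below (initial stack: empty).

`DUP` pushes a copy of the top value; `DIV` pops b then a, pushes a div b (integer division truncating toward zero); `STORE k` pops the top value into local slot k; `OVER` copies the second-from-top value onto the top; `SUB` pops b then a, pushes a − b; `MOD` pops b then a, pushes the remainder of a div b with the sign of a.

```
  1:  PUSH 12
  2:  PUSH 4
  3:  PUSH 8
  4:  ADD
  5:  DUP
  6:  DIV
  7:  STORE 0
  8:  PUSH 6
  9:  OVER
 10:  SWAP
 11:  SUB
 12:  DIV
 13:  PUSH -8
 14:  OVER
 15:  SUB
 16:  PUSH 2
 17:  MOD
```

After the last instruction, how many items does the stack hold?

2

PUSH 12  [12]
PUSH 4   [12, 4]
PUSH 8   [12, 4, 8]
ADD      [12, 12]
DUP      [12, 12, 12]
DIV      [12, 1]
STORE 0  [12]
PUSH 6   [12, 6]
OVER     [12, 6, 12]
SWAP     [12, 12, 6]
SUB      [12, 6]
DIV      [2]
PUSH -8  [2, -8]
OVER     [2, -8, 2]
SUB      [2, -10]
PUSH 2   [2, -10, 2]
MOD      [2, 0]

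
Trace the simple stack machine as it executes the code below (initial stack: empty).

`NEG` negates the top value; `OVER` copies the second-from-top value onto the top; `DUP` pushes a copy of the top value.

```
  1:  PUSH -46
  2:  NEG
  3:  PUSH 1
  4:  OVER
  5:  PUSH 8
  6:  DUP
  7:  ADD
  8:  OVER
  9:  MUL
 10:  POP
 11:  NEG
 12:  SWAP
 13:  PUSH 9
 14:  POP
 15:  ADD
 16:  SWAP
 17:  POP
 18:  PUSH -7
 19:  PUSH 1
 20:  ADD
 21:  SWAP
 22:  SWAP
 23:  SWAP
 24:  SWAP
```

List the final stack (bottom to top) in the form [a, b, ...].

[-45, -6]

PUSH -46  [-46]
NEG       [46]
PUSH 1    [46, 1]
OVER      [46, 1, 46]
PUSH 8    [46, 1, 46, 8]
DUP       [46, 1, 46, 8, 8]
ADD       [46, 1, 46, 16]
OVER      [46, 1, 46, 16, 46]
MUL       [46, 1, 46, 736]
POP       [46, 1, 46]
NEG       [46, 1, -46]
SWAP      [46, -46, 1]
PUSH 9    [46, -46, 1, 9]
POP       [46, -46, 1]
ADD       [46, -45]
SWAP      [-45, 46]
POP       [-45]
PUSH -7   [-45, -7]
PUSH 1    [-45, -7, 1]
ADD       [-45, -6]
SWAP      [-6, -45]
SWAP      [-45, -6]
SWAP      [-6, -45]
SWAP      [-45, -6]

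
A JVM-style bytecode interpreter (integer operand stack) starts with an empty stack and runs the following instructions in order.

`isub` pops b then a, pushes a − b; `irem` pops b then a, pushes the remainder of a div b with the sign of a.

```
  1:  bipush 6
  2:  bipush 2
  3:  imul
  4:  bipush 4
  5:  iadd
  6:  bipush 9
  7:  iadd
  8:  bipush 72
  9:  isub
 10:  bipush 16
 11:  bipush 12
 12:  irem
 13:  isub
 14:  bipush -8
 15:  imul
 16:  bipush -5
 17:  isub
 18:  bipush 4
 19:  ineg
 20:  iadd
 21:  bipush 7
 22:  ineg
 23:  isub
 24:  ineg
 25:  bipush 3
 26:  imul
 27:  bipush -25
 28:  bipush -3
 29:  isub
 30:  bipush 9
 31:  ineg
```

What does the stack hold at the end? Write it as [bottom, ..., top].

[-1248, -22, -9]

bipush 6   -> 6
bipush 2   -> 6 2
imul       -> 12
bipush 4   -> 12 4
iadd       -> 16
bipush 9   -> 16 9
iadd       -> 25
bipush 72  -> 25 72
isub       -> -47
bipush 16  -> -47 16
bipush 12  -> -47 16 12
irem       -> -47 4
isub       -> -51
bipush -8  -> -51 -8
imul       -> 408
bipush -5  -> 408 -5
isub       -> 413
bipush 4   -> 413 4
ineg       -> 413 -4
iadd       -> 409
bipush 7   -> 409 7
ineg       -> 409 -7
isub       -> 416
ineg       -> -416
bipush 3   -> -416 3
imul       -> -1248
bipush -25 -> -1248 -25
bipush -3  -> -1248 -25 -3
isub       -> -1248 -22
bipush 9   -> -1248 -22 9
ineg       -> -1248 -22 -9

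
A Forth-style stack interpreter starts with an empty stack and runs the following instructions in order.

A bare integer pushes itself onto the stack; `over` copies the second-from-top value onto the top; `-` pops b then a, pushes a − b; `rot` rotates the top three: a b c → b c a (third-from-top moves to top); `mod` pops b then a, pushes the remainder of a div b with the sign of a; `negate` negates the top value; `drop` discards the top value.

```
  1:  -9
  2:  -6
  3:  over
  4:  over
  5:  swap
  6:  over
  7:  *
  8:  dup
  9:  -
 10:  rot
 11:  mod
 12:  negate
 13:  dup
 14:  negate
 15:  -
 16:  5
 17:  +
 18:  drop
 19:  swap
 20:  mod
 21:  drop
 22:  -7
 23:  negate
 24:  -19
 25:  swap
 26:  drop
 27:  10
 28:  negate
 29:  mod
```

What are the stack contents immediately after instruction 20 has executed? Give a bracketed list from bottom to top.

[-6]

-9     : [-9]
-6     : [-9, -6]
over   : [-9, -6, -9]
over   : [-9, -6, -9, -6]
swap   : [-9, -6, -6, -9]
over   : [-9, -6, -6, -9, -6]
*      : [-9, -6, -6, 54]
dup    : [-9, -6, -6, 54, 54]
-      : [-9, -6, -6, 0]
rot    : [-9, -6, 0, -6]
mod    : [-9, -6, 0]
negate : [-9, -6, 0]
dup    : [-9, -6, 0, 0]
negate : [-9, -6, 0, 0]
-      : [-9, -6, 0]
5      : [-9, -6, 0, 5]
+      : [-9, -6, 5]
drop   : [-9, -6]
swap   : [-6, -9]
mod    : [-6]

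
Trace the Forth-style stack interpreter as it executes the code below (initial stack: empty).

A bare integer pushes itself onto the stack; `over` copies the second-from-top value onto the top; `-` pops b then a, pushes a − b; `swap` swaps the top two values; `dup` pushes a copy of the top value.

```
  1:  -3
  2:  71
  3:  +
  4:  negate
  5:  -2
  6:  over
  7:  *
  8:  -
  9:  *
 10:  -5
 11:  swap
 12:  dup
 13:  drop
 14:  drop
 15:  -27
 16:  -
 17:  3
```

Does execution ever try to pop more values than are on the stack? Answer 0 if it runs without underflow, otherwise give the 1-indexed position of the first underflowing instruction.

-3     : -3
71     : -3 71
+      : 68
negate : -68
-2     : -68 -2
over   : -68 -2 -68
*      : -68 136
-      : -204
*  — needs 2 operands, stack has 1 → underflow

9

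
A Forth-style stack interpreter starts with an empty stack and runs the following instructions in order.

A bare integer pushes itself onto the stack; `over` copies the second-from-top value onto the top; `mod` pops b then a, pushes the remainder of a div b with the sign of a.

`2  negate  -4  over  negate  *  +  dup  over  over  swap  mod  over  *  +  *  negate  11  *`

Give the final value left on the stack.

2      : [2]
negate : [-2]
-4     : [-2, -4]
over   : [-2, -4, -2]
negate : [-2, -4, 2]
*      : [-2, -8]
+      : [-10]
dup    : [-10, -10]
over   : [-10, -10, -10]
over   : [-10, -10, -10, -10]
swap   : [-10, -10, -10, -10]
mod    : [-10, -10, 0]
over   : [-10, -10, 0, -10]
*      : [-10, -10, 0]
+      : [-10, -10]
*      : [100]
negate : [-100]
11     : [-100, 11]
*      : [-1100]

-1100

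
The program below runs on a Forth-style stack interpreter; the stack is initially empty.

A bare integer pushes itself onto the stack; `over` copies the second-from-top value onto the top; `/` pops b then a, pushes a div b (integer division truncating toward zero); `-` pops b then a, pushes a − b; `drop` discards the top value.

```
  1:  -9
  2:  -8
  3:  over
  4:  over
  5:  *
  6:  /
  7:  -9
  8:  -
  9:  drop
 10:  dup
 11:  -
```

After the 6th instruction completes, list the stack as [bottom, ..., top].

-9   → [-9]
-8   → [-9, -8]
over → [-9, -8, -9]
over → [-9, -8, -9, -8]
*    → [-9, -8, 72]
/    → [-9, 0]

[-9, 0]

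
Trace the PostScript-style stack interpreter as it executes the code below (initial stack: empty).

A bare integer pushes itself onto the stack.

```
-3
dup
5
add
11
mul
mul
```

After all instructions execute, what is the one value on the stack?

-3  → [-3]
dup → [-3, -3]
5   → [-3, -3, 5]
add → [-3, 2]
11  → [-3, 2, 11]
mul → [-3, 22]
mul → [-66]

-66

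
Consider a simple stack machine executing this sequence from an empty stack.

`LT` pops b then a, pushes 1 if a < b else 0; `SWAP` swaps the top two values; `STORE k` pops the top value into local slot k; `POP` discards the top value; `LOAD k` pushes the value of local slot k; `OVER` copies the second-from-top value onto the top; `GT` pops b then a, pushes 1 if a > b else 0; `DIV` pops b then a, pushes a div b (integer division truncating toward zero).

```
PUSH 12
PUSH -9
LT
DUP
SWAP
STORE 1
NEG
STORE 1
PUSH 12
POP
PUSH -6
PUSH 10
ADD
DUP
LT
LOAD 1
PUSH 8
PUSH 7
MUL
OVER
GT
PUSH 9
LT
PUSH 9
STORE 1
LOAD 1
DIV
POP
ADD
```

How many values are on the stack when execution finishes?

1

PUSH 12  [12]
PUSH -9  [12, -9]
LT       [0]
DUP      [0, 0]
SWAP     [0, 0]
STORE 1  [0]
NEG      [0]
STORE 1  []
PUSH 12  [12]
POP      []
PUSH -6  [-6]
PUSH 10  [-6, 10]
ADD      [4]
DUP      [4, 4]
LT       [0]
LOAD 1   [0, 0]
PUSH 8   [0, 0, 8]
PUSH 7   [0, 0, 8, 7]
MUL      [0, 0, 56]
OVER     [0, 0, 56, 0]
GT       [0, 0, 1]
PUSH 9   [0, 0, 1, 9]
LT       [0, 0, 1]
PUSH 9   [0, 0, 1, 9]
STORE 1  [0, 0, 1]
LOAD 1   [0, 0, 1, 9]
DIV      [0, 0, 0]
POP      [0, 0]
ADD      [0]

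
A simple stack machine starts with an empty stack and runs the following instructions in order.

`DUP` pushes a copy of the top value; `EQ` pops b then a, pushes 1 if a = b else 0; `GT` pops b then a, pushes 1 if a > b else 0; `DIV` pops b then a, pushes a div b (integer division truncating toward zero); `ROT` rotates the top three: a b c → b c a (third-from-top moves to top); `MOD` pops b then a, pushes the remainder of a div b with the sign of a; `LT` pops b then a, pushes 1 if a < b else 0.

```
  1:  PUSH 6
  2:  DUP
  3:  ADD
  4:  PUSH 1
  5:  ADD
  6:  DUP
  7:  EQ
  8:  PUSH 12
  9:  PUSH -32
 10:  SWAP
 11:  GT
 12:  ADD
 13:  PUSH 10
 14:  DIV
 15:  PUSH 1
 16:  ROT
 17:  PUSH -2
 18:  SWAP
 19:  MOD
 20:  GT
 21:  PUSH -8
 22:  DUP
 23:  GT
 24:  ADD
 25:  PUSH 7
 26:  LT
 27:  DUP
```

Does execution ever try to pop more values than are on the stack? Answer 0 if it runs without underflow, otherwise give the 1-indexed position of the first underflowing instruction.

PUSH 6   : [6]
DUP      : [6, 6]
ADD      : [12]
PUSH 1   : [12, 1]
ADD      : [13]
DUP      : [13, 13]
EQ       : [1]
PUSH 12  : [1, 12]
PUSH -32 : [1, 12, -32]
SWAP     : [1, -32, 12]
GT       : [1, 0]
ADD      : [1]
PUSH 10  : [1, 10]
DIV      : [0]
PUSH 1   : [0, 1]
ROT  — needs 3 operands, stack has 2 → underflow

16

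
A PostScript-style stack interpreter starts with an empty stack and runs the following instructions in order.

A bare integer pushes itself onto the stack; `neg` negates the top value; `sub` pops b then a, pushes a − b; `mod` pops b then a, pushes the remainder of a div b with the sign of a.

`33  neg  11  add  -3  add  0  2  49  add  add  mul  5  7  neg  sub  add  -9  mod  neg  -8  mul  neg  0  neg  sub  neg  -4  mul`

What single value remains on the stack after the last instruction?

33  → 33
neg → -33
11  → -33 11
add → -22
-3  → -22 -3
add → -25
0   → -25 0
2   → -25 0 2
49  → -25 0 2 49
add → -25 0 51
add → -25 51
mul → -1275
5   → -1275 5
7   → -1275 5 7
neg → -1275 5 -7
sub → -1275 12
add → -1263
-9  → -1263 -9
mod → -3
neg → 3
-8  → 3 -8
mul → -24
neg → 24
0   → 24 0
neg → 24 0
sub → 24
neg → -24
-4  → -24 -4
mul → 96

96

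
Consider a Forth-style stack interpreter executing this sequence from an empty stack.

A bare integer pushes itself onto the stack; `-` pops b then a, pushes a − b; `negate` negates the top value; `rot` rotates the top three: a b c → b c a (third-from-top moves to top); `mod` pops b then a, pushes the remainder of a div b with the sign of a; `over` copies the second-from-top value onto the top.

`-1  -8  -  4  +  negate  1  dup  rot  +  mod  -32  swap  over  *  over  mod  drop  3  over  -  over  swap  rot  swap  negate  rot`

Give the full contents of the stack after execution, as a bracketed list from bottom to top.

[-32, -35, -32]

-1      -1
-8      -1 -8
-       7
4       7 4
+       11
negate  -11
1       -11 1
dup     -11 1 1
rot     1 1 -11
+       1 -10
mod     1
-32     1 -32
swap    -32 1
over    -32 1 -32
*       -32 -32
over    -32 -32 -32
mod     -32 0
drop    -32
3       -32 3
over    -32 3 -32
-       -32 35
over    -32 35 -32
swap    -32 -32 35
rot     -32 35 -32
swap    -32 -32 35
negate  -32 -32 -35
rot     -32 -35 -32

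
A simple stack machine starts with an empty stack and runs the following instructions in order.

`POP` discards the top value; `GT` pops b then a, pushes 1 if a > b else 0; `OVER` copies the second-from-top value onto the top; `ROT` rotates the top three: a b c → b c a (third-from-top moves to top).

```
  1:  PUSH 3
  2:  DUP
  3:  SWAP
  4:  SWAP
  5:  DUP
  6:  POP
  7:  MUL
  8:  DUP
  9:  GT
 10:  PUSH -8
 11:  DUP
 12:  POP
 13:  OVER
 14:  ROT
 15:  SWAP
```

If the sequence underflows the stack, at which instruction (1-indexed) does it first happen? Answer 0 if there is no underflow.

PUSH 3  : [3]
DUP     : [3, 3]
SWAP    : [3, 3]
SWAP    : [3, 3]
DUP     : [3, 3, 3]
POP     : [3, 3]
MUL     : [9]
DUP     : [9, 9]
GT      : [0]
PUSH -8 : [0, -8]
DUP     : [0, -8, -8]
POP     : [0, -8]
OVER    : [0, -8, 0]
ROT     : [-8, 0, 0]
SWAP    : [-8, 0, 0]

0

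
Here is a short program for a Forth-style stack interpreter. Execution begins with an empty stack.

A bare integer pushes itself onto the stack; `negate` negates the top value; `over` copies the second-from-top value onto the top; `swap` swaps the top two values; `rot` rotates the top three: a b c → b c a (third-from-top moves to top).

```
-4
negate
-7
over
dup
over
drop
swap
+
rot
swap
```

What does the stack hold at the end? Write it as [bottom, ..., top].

[-7, 4, 8]

-4     : -4
negate : 4
-7     : 4 -7
over   : 4 -7 4
dup    : 4 -7 4 4
over   : 4 -7 4 4 4
drop   : 4 -7 4 4
swap   : 4 -7 4 4
+      : 4 -7 8
rot    : -7 8 4
swap   : -7 4 8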